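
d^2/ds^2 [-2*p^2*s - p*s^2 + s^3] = -2*p + 6*s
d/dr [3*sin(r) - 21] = 3*cos(r)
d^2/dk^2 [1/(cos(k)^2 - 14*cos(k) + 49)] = 2*(-7*cos(k) - cos(2*k) + 2)/(cos(k) - 7)^4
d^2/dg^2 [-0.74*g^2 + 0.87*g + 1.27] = -1.48000000000000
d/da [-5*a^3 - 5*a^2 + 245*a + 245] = -15*a^2 - 10*a + 245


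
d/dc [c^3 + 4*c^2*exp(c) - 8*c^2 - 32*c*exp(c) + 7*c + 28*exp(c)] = 4*c^2*exp(c) + 3*c^2 - 24*c*exp(c) - 16*c - 4*exp(c) + 7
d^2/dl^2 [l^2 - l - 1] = 2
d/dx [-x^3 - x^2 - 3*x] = -3*x^2 - 2*x - 3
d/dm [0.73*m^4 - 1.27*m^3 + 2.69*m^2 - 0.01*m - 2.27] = 2.92*m^3 - 3.81*m^2 + 5.38*m - 0.01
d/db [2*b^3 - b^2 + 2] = 2*b*(3*b - 1)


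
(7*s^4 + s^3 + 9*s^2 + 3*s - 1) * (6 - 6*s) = -42*s^5 + 36*s^4 - 48*s^3 + 36*s^2 + 24*s - 6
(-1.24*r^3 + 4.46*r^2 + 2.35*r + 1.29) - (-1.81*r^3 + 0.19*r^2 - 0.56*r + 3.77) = 0.57*r^3 + 4.27*r^2 + 2.91*r - 2.48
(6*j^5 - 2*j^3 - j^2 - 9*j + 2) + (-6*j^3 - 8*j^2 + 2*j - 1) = 6*j^5 - 8*j^3 - 9*j^2 - 7*j + 1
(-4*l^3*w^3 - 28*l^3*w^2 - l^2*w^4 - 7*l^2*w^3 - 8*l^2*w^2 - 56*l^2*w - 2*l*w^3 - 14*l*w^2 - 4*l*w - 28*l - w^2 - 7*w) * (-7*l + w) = 28*l^4*w^3 + 196*l^4*w^2 + 3*l^3*w^4 + 21*l^3*w^3 + 56*l^3*w^2 + 392*l^3*w - l^2*w^5 - 7*l^2*w^4 + 6*l^2*w^3 + 42*l^2*w^2 + 28*l^2*w + 196*l^2 - 2*l*w^4 - 14*l*w^3 + 3*l*w^2 + 21*l*w - w^3 - 7*w^2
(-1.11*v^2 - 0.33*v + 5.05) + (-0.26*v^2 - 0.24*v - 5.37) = -1.37*v^2 - 0.57*v - 0.32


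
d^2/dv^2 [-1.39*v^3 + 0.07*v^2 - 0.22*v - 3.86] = 0.14 - 8.34*v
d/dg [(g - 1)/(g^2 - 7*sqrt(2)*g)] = (-g^2 + 2*g - 7*sqrt(2))/(g^2*(g^2 - 14*sqrt(2)*g + 98))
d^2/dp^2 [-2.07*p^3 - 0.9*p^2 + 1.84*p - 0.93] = -12.42*p - 1.8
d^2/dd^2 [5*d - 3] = 0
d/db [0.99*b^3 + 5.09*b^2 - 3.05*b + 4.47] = 2.97*b^2 + 10.18*b - 3.05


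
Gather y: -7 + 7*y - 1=7*y - 8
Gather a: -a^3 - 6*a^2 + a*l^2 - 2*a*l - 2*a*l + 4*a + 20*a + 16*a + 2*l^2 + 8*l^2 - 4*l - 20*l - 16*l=-a^3 - 6*a^2 + a*(l^2 - 4*l + 40) + 10*l^2 - 40*l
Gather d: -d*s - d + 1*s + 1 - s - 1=d*(-s - 1)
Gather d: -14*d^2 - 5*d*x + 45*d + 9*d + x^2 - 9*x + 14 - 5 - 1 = -14*d^2 + d*(54 - 5*x) + x^2 - 9*x + 8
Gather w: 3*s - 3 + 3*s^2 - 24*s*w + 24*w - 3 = 3*s^2 + 3*s + w*(24 - 24*s) - 6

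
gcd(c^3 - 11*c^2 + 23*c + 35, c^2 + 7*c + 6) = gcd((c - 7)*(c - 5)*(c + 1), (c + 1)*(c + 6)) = c + 1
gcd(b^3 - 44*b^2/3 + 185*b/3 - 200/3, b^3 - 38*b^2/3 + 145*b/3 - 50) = b^2 - 20*b/3 + 25/3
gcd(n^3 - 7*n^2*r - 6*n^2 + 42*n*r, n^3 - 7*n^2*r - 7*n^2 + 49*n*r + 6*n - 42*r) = -n^2 + 7*n*r + 6*n - 42*r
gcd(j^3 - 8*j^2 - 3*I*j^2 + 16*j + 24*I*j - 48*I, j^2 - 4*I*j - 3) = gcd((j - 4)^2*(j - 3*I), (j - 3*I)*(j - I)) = j - 3*I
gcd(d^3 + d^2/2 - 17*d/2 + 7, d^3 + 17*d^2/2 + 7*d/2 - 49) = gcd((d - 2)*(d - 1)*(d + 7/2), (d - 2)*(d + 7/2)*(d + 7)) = d^2 + 3*d/2 - 7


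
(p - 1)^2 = p^2 - 2*p + 1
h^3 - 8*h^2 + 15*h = h*(h - 5)*(h - 3)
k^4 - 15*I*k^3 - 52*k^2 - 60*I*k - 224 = (k - 8*I)*(k - 7*I)*(k - 2*I)*(k + 2*I)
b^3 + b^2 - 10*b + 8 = (b - 2)*(b - 1)*(b + 4)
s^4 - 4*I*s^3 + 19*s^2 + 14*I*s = s*(s - 7*I)*(s + I)*(s + 2*I)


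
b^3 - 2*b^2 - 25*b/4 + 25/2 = (b - 5/2)*(b - 2)*(b + 5/2)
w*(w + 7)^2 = w^3 + 14*w^2 + 49*w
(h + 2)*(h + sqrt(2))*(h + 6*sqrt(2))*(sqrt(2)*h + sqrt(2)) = sqrt(2)*h^4 + 3*sqrt(2)*h^3 + 14*h^3 + 14*sqrt(2)*h^2 + 42*h^2 + 28*h + 36*sqrt(2)*h + 24*sqrt(2)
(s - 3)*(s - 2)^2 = s^3 - 7*s^2 + 16*s - 12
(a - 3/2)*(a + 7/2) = a^2 + 2*a - 21/4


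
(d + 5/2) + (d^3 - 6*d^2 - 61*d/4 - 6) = d^3 - 6*d^2 - 57*d/4 - 7/2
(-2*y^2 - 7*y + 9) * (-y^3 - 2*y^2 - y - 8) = 2*y^5 + 11*y^4 + 7*y^3 + 5*y^2 + 47*y - 72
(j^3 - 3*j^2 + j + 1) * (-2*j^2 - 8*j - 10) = -2*j^5 - 2*j^4 + 12*j^3 + 20*j^2 - 18*j - 10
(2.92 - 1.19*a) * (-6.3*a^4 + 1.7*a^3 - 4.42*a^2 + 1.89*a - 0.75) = 7.497*a^5 - 20.419*a^4 + 10.2238*a^3 - 15.1555*a^2 + 6.4113*a - 2.19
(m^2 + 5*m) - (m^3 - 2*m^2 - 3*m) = -m^3 + 3*m^2 + 8*m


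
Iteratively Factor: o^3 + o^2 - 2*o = (o + 2)*(o^2 - o) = o*(o + 2)*(o - 1)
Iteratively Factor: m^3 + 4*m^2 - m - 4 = (m - 1)*(m^2 + 5*m + 4) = (m - 1)*(m + 1)*(m + 4)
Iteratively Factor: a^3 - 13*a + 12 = (a + 4)*(a^2 - 4*a + 3) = (a - 1)*(a + 4)*(a - 3)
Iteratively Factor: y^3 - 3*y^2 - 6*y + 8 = (y - 4)*(y^2 + y - 2) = (y - 4)*(y + 2)*(y - 1)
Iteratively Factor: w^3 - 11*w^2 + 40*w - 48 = (w - 4)*(w^2 - 7*w + 12) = (w - 4)*(w - 3)*(w - 4)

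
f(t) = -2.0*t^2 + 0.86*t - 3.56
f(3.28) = -22.26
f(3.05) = -19.54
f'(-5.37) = 22.34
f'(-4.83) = 20.18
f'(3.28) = -12.26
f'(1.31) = -4.38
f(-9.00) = -173.30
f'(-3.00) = 12.86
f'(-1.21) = 5.70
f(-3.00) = -24.14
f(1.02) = -4.76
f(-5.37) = -65.85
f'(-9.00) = 36.86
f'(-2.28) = 9.98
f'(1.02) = -3.22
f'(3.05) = -11.34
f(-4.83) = -54.37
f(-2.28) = -15.92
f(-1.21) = -7.53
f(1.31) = -5.87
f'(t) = 0.86 - 4.0*t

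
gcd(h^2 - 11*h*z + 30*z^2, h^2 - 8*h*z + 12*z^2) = -h + 6*z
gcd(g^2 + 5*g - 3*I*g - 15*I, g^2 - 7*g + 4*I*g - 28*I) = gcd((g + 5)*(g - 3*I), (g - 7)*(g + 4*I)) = 1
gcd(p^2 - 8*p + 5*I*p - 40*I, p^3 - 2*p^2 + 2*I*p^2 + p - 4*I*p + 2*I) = 1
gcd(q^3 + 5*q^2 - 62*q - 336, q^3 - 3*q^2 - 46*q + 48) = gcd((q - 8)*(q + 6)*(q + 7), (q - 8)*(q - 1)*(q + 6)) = q^2 - 2*q - 48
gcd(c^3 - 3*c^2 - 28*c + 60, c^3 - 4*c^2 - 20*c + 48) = c^2 - 8*c + 12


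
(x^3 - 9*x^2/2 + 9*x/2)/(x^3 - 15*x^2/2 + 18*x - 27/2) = x/(x - 3)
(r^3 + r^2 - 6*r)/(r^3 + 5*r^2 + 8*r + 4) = r*(r^2 + r - 6)/(r^3 + 5*r^2 + 8*r + 4)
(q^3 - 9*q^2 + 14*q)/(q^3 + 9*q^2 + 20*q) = (q^2 - 9*q + 14)/(q^2 + 9*q + 20)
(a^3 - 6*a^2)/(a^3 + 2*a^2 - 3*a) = a*(a - 6)/(a^2 + 2*a - 3)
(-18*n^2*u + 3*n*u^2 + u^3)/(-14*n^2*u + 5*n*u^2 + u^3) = (-18*n^2 + 3*n*u + u^2)/(-14*n^2 + 5*n*u + u^2)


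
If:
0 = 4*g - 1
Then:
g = 1/4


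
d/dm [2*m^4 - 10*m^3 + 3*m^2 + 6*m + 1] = 8*m^3 - 30*m^2 + 6*m + 6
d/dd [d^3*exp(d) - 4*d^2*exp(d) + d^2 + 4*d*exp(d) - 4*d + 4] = d^3*exp(d) - d^2*exp(d) - 4*d*exp(d) + 2*d + 4*exp(d) - 4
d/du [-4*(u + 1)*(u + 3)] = -8*u - 16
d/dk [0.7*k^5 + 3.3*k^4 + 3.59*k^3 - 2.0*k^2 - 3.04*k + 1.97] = 3.5*k^4 + 13.2*k^3 + 10.77*k^2 - 4.0*k - 3.04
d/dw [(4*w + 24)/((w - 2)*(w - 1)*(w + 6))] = 4*(3 - 2*w)/(w^4 - 6*w^3 + 13*w^2 - 12*w + 4)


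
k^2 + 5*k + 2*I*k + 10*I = (k + 5)*(k + 2*I)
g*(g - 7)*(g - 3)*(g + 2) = g^4 - 8*g^3 + g^2 + 42*g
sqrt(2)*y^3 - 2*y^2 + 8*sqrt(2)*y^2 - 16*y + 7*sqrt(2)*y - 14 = (y + 7)*(y - sqrt(2))*(sqrt(2)*y + sqrt(2))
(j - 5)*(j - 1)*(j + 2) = j^3 - 4*j^2 - 7*j + 10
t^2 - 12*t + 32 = (t - 8)*(t - 4)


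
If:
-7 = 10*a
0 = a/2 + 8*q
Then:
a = -7/10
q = 7/160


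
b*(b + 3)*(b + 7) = b^3 + 10*b^2 + 21*b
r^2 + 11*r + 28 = (r + 4)*(r + 7)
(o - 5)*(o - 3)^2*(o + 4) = o^4 - 7*o^3 - 5*o^2 + 111*o - 180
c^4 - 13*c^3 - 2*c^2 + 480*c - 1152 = (c - 8)^2*(c - 3)*(c + 6)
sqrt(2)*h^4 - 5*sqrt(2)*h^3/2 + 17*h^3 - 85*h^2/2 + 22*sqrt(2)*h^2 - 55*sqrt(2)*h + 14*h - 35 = (h - 5/2)*(h + sqrt(2))*(h + 7*sqrt(2))*(sqrt(2)*h + 1)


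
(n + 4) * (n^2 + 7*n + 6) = n^3 + 11*n^2 + 34*n + 24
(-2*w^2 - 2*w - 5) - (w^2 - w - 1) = -3*w^2 - w - 4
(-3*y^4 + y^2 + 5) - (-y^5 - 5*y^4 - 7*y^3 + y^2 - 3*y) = y^5 + 2*y^4 + 7*y^3 + 3*y + 5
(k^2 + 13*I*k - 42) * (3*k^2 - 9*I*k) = 3*k^4 + 30*I*k^3 - 9*k^2 + 378*I*k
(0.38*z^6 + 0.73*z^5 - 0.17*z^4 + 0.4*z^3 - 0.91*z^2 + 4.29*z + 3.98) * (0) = 0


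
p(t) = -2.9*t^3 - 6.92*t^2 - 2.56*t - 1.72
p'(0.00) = -2.56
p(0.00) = -1.72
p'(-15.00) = -1752.46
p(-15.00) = 8267.18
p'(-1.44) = -0.67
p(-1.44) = -3.72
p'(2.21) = -75.64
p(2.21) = -72.48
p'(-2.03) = -10.32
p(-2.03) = -0.78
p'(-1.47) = -1.02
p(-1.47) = -3.70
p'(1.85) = -57.94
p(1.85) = -48.50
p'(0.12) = -4.35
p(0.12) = -2.13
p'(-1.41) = -0.34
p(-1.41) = -3.74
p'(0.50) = -11.66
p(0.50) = -5.09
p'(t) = -8.7*t^2 - 13.84*t - 2.56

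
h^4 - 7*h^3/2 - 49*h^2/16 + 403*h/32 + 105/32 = (h - 3)*(h - 5/2)*(h + 1/4)*(h + 7/4)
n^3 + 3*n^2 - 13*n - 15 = (n - 3)*(n + 1)*(n + 5)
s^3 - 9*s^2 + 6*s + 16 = (s - 8)*(s - 2)*(s + 1)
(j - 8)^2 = j^2 - 16*j + 64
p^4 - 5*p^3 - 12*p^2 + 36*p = p*(p - 6)*(p - 2)*(p + 3)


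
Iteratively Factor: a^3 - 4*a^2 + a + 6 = (a - 2)*(a^2 - 2*a - 3) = (a - 3)*(a - 2)*(a + 1)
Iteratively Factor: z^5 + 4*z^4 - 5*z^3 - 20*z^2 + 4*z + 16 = (z + 4)*(z^4 - 5*z^2 + 4) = (z + 1)*(z + 4)*(z^3 - z^2 - 4*z + 4) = (z - 1)*(z + 1)*(z + 4)*(z^2 - 4) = (z - 1)*(z + 1)*(z + 2)*(z + 4)*(z - 2)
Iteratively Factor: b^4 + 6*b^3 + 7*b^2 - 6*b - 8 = (b + 1)*(b^3 + 5*b^2 + 2*b - 8) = (b + 1)*(b + 4)*(b^2 + b - 2) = (b - 1)*(b + 1)*(b + 4)*(b + 2)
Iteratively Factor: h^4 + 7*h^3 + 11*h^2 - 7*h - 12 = (h + 4)*(h^3 + 3*h^2 - h - 3) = (h - 1)*(h + 4)*(h^2 + 4*h + 3) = (h - 1)*(h + 3)*(h + 4)*(h + 1)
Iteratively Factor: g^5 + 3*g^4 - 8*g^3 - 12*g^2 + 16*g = (g)*(g^4 + 3*g^3 - 8*g^2 - 12*g + 16) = g*(g - 1)*(g^3 + 4*g^2 - 4*g - 16) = g*(g - 2)*(g - 1)*(g^2 + 6*g + 8) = g*(g - 2)*(g - 1)*(g + 4)*(g + 2)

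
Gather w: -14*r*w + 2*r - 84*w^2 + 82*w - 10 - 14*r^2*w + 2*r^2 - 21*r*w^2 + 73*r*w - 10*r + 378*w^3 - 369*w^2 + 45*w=2*r^2 - 8*r + 378*w^3 + w^2*(-21*r - 453) + w*(-14*r^2 + 59*r + 127) - 10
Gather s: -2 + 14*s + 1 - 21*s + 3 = 2 - 7*s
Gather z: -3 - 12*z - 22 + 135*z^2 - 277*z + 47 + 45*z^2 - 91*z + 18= 180*z^2 - 380*z + 40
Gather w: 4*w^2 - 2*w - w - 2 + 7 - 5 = 4*w^2 - 3*w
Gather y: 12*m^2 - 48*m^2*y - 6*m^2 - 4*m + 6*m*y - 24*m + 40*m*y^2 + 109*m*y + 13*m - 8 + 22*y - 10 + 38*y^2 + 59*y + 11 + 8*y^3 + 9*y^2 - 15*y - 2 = 6*m^2 - 15*m + 8*y^3 + y^2*(40*m + 47) + y*(-48*m^2 + 115*m + 66) - 9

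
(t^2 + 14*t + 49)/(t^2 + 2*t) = (t^2 + 14*t + 49)/(t*(t + 2))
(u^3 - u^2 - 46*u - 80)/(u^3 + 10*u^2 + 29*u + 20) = (u^2 - 6*u - 16)/(u^2 + 5*u + 4)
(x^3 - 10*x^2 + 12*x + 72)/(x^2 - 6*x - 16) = (x^2 - 12*x + 36)/(x - 8)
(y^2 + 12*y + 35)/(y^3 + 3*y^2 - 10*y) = (y + 7)/(y*(y - 2))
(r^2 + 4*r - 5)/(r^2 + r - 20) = (r - 1)/(r - 4)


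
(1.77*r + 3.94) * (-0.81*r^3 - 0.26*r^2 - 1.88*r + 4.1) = -1.4337*r^4 - 3.6516*r^3 - 4.352*r^2 - 0.1502*r + 16.154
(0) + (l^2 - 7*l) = l^2 - 7*l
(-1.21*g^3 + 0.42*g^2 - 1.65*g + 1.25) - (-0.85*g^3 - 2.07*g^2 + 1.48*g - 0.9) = -0.36*g^3 + 2.49*g^2 - 3.13*g + 2.15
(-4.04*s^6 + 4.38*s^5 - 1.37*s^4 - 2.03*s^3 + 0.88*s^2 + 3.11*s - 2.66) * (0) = 0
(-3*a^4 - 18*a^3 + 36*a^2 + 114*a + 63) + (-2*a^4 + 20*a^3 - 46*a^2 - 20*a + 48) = -5*a^4 + 2*a^3 - 10*a^2 + 94*a + 111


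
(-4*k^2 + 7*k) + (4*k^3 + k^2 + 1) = 4*k^3 - 3*k^2 + 7*k + 1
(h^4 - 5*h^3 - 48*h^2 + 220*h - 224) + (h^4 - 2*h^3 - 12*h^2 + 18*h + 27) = 2*h^4 - 7*h^3 - 60*h^2 + 238*h - 197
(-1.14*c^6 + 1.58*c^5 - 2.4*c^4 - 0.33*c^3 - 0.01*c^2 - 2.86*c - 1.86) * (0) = 0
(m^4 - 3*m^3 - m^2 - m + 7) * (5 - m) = -m^5 + 8*m^4 - 14*m^3 - 4*m^2 - 12*m + 35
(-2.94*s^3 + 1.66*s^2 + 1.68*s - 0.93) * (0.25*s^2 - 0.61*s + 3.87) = -0.735*s^5 + 2.2084*s^4 - 11.9704*s^3 + 5.1669*s^2 + 7.0689*s - 3.5991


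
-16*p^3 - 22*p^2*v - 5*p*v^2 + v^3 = (-8*p + v)*(p + v)*(2*p + v)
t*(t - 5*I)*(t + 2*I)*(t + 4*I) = t^4 + I*t^3 + 22*t^2 + 40*I*t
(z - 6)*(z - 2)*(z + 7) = z^3 - z^2 - 44*z + 84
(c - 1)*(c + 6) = c^2 + 5*c - 6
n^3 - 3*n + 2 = (n - 1)^2*(n + 2)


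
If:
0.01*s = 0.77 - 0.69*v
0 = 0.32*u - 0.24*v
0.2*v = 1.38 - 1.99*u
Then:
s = 20.74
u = 0.61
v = 0.82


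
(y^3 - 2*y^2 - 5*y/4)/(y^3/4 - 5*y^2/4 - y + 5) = y*(4*y^2 - 8*y - 5)/(y^3 - 5*y^2 - 4*y + 20)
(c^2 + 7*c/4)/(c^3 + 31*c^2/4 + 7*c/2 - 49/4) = c/(c^2 + 6*c - 7)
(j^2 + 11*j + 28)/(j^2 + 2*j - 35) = (j + 4)/(j - 5)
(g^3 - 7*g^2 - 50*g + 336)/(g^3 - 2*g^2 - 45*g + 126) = (g - 8)/(g - 3)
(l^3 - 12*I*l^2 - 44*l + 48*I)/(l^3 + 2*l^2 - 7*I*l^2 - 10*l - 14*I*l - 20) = (l^2 - 10*I*l - 24)/(l^2 + l*(2 - 5*I) - 10*I)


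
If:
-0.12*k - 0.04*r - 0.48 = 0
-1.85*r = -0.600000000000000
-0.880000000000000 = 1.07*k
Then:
No Solution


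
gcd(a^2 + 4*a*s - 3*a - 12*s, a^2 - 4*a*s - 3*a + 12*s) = a - 3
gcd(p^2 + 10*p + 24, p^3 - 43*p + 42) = 1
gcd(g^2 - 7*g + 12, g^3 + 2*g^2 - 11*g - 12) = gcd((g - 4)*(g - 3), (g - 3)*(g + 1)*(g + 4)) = g - 3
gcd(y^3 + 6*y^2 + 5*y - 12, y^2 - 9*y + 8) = y - 1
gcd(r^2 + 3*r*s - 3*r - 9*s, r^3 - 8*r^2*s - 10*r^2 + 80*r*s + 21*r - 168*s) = r - 3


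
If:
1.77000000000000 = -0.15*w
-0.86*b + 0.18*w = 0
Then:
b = -2.47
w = -11.80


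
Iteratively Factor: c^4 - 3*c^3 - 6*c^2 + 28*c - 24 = (c + 3)*(c^3 - 6*c^2 + 12*c - 8) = (c - 2)*(c + 3)*(c^2 - 4*c + 4) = (c - 2)^2*(c + 3)*(c - 2)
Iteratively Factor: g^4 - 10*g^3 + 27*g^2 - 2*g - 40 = (g + 1)*(g^3 - 11*g^2 + 38*g - 40) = (g - 5)*(g + 1)*(g^2 - 6*g + 8) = (g - 5)*(g - 2)*(g + 1)*(g - 4)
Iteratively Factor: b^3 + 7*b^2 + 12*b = (b)*(b^2 + 7*b + 12) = b*(b + 4)*(b + 3)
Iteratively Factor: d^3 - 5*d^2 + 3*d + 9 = (d - 3)*(d^2 - 2*d - 3) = (d - 3)*(d + 1)*(d - 3)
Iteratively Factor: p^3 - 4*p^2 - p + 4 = (p - 1)*(p^2 - 3*p - 4) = (p - 4)*(p - 1)*(p + 1)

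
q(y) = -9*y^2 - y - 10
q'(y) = -18*y - 1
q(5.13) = -251.98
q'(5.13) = -93.34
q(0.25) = -10.81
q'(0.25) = -5.50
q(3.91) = -151.50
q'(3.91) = -71.38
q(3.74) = -139.63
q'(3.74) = -68.32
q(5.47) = -284.76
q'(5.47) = -99.46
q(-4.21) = -165.31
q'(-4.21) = 74.78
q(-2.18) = -50.59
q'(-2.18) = 38.24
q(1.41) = -29.30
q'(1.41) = -26.38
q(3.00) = -94.00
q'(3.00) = -55.00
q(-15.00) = -2020.00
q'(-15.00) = 269.00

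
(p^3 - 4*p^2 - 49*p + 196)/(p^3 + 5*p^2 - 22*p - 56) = (p - 7)/(p + 2)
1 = 1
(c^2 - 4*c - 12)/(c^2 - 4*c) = (c^2 - 4*c - 12)/(c*(c - 4))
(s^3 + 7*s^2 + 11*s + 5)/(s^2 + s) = s + 6 + 5/s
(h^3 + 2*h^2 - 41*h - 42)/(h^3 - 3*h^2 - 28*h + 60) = (h^2 + 8*h + 7)/(h^2 + 3*h - 10)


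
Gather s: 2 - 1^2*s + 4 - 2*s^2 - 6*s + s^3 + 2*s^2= s^3 - 7*s + 6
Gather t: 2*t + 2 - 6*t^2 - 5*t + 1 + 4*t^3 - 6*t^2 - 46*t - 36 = 4*t^3 - 12*t^2 - 49*t - 33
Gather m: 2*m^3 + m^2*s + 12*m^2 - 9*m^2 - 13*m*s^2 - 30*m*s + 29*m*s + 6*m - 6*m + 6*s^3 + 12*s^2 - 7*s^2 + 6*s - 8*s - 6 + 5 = 2*m^3 + m^2*(s + 3) + m*(-13*s^2 - s) + 6*s^3 + 5*s^2 - 2*s - 1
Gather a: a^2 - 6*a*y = a^2 - 6*a*y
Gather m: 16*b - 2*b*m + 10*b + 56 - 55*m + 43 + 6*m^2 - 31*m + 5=26*b + 6*m^2 + m*(-2*b - 86) + 104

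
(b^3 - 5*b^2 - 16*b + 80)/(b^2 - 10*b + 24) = (b^2 - b - 20)/(b - 6)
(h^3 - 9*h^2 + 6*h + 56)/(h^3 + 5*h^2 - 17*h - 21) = (h^3 - 9*h^2 + 6*h + 56)/(h^3 + 5*h^2 - 17*h - 21)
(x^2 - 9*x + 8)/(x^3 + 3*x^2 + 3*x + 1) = (x^2 - 9*x + 8)/(x^3 + 3*x^2 + 3*x + 1)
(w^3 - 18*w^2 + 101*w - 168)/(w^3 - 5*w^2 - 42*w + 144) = (w - 7)/(w + 6)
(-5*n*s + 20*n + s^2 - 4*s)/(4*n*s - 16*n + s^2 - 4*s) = (-5*n + s)/(4*n + s)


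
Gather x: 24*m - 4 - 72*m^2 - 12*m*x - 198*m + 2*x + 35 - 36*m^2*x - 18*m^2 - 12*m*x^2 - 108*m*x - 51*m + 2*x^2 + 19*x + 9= -90*m^2 - 225*m + x^2*(2 - 12*m) + x*(-36*m^2 - 120*m + 21) + 40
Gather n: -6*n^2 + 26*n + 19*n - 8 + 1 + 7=-6*n^2 + 45*n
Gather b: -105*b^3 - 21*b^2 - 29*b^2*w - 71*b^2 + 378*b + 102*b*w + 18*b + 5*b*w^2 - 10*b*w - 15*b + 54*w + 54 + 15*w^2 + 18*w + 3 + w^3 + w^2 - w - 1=-105*b^3 + b^2*(-29*w - 92) + b*(5*w^2 + 92*w + 381) + w^3 + 16*w^2 + 71*w + 56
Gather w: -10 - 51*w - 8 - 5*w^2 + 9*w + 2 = -5*w^2 - 42*w - 16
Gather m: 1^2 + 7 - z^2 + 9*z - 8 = -z^2 + 9*z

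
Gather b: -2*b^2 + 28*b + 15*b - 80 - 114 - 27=-2*b^2 + 43*b - 221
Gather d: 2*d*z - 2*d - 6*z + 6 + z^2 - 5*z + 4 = d*(2*z - 2) + z^2 - 11*z + 10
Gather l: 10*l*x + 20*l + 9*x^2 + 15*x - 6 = l*(10*x + 20) + 9*x^2 + 15*x - 6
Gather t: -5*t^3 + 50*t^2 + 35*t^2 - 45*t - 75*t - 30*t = -5*t^3 + 85*t^2 - 150*t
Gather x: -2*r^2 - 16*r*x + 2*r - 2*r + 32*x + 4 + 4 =-2*r^2 + x*(32 - 16*r) + 8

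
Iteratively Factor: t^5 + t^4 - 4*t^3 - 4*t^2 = (t + 1)*(t^4 - 4*t^2) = (t - 2)*(t + 1)*(t^3 + 2*t^2) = (t - 2)*(t + 1)*(t + 2)*(t^2) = t*(t - 2)*(t + 1)*(t + 2)*(t)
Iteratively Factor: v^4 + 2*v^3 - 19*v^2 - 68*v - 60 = (v + 3)*(v^3 - v^2 - 16*v - 20) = (v + 2)*(v + 3)*(v^2 - 3*v - 10) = (v - 5)*(v + 2)*(v + 3)*(v + 2)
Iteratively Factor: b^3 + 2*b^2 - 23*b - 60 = (b + 3)*(b^2 - b - 20) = (b - 5)*(b + 3)*(b + 4)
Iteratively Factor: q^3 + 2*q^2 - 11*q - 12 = (q + 1)*(q^2 + q - 12) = (q - 3)*(q + 1)*(q + 4)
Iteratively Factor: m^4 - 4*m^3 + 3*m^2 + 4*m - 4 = (m - 2)*(m^3 - 2*m^2 - m + 2) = (m - 2)*(m - 1)*(m^2 - m - 2) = (m - 2)*(m - 1)*(m + 1)*(m - 2)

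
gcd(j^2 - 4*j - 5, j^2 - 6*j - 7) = j + 1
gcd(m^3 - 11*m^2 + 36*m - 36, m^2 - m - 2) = m - 2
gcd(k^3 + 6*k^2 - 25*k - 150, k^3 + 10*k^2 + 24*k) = k + 6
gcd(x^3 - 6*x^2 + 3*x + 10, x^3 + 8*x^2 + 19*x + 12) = x + 1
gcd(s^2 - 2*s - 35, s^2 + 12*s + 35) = s + 5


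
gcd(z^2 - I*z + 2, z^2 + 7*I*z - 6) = z + I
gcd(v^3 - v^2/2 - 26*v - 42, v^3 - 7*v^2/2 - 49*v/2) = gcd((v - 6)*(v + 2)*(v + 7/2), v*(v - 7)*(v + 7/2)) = v + 7/2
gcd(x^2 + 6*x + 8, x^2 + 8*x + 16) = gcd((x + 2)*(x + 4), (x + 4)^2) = x + 4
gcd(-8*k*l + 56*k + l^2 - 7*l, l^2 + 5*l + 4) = 1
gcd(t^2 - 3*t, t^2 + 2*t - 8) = 1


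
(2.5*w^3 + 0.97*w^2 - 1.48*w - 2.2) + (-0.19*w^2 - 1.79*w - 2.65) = 2.5*w^3 + 0.78*w^2 - 3.27*w - 4.85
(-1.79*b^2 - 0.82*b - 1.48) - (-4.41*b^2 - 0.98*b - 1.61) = 2.62*b^2 + 0.16*b + 0.13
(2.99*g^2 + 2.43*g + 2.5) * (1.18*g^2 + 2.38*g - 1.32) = 3.5282*g^4 + 9.9836*g^3 + 4.7866*g^2 + 2.7424*g - 3.3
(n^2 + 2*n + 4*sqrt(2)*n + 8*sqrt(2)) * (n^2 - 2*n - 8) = n^4 + 4*sqrt(2)*n^3 - 12*n^2 - 48*sqrt(2)*n - 16*n - 64*sqrt(2)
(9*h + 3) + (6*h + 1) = 15*h + 4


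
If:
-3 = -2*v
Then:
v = 3/2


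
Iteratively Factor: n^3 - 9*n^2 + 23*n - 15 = (n - 3)*(n^2 - 6*n + 5) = (n - 5)*(n - 3)*(n - 1)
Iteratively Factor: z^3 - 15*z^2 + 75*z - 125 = (z - 5)*(z^2 - 10*z + 25) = (z - 5)^2*(z - 5)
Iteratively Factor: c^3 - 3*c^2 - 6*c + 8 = (c + 2)*(c^2 - 5*c + 4) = (c - 4)*(c + 2)*(c - 1)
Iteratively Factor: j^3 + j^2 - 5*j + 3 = (j + 3)*(j^2 - 2*j + 1) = (j - 1)*(j + 3)*(j - 1)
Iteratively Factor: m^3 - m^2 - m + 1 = (m + 1)*(m^2 - 2*m + 1) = (m - 1)*(m + 1)*(m - 1)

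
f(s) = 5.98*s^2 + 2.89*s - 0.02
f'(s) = 11.96*s + 2.89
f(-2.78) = 38.16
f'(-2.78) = -30.36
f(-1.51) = 9.25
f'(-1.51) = -15.17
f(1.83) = 25.30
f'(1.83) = 24.78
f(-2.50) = 30.13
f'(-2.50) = -27.01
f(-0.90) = 2.22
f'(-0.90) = -7.87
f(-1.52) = 9.40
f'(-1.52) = -15.29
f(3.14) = 68.02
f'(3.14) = 40.44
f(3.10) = 66.41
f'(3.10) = 39.97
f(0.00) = -0.02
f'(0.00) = 2.89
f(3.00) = 62.47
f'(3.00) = 38.77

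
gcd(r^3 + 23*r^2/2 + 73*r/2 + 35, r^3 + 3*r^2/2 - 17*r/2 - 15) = r^2 + 9*r/2 + 5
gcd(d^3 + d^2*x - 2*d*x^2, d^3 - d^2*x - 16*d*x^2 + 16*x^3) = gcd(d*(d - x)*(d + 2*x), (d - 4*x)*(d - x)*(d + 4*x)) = -d + x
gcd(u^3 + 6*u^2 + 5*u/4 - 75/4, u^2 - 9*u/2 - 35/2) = u + 5/2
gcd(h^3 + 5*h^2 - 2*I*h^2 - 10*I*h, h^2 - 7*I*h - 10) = h - 2*I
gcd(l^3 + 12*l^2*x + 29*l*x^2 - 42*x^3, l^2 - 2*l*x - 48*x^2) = l + 6*x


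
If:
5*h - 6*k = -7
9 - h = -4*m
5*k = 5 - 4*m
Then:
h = 49/31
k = 77/31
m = -115/62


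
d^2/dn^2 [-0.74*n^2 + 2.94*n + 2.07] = -1.48000000000000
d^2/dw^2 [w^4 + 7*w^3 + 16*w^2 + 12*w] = 12*w^2 + 42*w + 32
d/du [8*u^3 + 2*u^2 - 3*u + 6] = 24*u^2 + 4*u - 3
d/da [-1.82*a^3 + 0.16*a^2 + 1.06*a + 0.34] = -5.46*a^2 + 0.32*a + 1.06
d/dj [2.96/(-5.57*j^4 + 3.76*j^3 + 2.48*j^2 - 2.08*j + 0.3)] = (65.9488*j^3 - 33.3888*j^2 - 14.6816*j + 6.1568)/(-5.57*j^4 + 3.76*j^3 + 2.48*j^2 - 2.08*j + 0.3)^2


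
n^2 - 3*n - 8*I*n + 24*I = (n - 3)*(n - 8*I)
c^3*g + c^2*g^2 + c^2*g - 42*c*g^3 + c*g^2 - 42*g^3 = (c - 6*g)*(c + 7*g)*(c*g + g)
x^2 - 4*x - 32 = (x - 8)*(x + 4)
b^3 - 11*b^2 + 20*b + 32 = (b - 8)*(b - 4)*(b + 1)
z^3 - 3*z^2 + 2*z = z*(z - 2)*(z - 1)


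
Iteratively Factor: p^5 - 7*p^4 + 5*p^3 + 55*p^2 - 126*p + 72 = (p - 1)*(p^4 - 6*p^3 - p^2 + 54*p - 72) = (p - 3)*(p - 1)*(p^3 - 3*p^2 - 10*p + 24) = (p - 3)*(p - 2)*(p - 1)*(p^2 - p - 12) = (p - 3)*(p - 2)*(p - 1)*(p + 3)*(p - 4)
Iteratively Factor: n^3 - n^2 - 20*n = (n)*(n^2 - n - 20) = n*(n + 4)*(n - 5)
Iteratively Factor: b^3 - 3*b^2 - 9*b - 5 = (b + 1)*(b^2 - 4*b - 5) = (b - 5)*(b + 1)*(b + 1)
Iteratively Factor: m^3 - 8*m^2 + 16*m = (m - 4)*(m^2 - 4*m) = m*(m - 4)*(m - 4)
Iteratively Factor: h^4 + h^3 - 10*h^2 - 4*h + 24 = (h - 2)*(h^3 + 3*h^2 - 4*h - 12) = (h - 2)^2*(h^2 + 5*h + 6) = (h - 2)^2*(h + 2)*(h + 3)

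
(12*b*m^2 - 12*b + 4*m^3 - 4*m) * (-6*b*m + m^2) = -72*b^2*m^3 + 72*b^2*m - 12*b*m^4 + 12*b*m^2 + 4*m^5 - 4*m^3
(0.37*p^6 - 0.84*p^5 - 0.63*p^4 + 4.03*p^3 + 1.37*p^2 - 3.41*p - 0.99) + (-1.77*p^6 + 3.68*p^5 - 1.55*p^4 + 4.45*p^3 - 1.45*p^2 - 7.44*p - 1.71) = -1.4*p^6 + 2.84*p^5 - 2.18*p^4 + 8.48*p^3 - 0.0799999999999998*p^2 - 10.85*p - 2.7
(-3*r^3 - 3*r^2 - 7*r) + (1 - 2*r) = -3*r^3 - 3*r^2 - 9*r + 1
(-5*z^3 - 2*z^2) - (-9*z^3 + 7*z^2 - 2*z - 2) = 4*z^3 - 9*z^2 + 2*z + 2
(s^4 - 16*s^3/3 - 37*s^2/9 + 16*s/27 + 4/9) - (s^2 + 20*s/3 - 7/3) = s^4 - 16*s^3/3 - 46*s^2/9 - 164*s/27 + 25/9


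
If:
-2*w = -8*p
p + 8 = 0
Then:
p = -8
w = -32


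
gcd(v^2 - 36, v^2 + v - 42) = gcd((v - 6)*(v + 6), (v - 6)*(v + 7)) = v - 6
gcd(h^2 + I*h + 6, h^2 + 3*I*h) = h + 3*I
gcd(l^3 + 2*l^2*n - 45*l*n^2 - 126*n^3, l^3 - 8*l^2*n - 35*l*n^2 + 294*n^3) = l^2 - l*n - 42*n^2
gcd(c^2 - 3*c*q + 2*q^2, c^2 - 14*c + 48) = 1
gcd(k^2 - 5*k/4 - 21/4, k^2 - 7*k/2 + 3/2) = k - 3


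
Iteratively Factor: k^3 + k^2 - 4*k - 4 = (k + 1)*(k^2 - 4) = (k - 2)*(k + 1)*(k + 2)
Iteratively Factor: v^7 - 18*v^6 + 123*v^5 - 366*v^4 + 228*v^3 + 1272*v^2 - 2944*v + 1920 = (v - 5)*(v^6 - 13*v^5 + 58*v^4 - 76*v^3 - 152*v^2 + 512*v - 384) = (v - 5)*(v + 2)*(v^5 - 15*v^4 + 88*v^3 - 252*v^2 + 352*v - 192) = (v - 5)*(v - 4)*(v + 2)*(v^4 - 11*v^3 + 44*v^2 - 76*v + 48) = (v - 5)*(v - 4)*(v - 2)*(v + 2)*(v^3 - 9*v^2 + 26*v - 24) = (v - 5)*(v - 4)*(v - 3)*(v - 2)*(v + 2)*(v^2 - 6*v + 8) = (v - 5)*(v - 4)^2*(v - 3)*(v - 2)*(v + 2)*(v - 2)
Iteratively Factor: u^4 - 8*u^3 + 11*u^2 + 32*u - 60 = (u - 5)*(u^3 - 3*u^2 - 4*u + 12) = (u - 5)*(u - 3)*(u^2 - 4) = (u - 5)*(u - 3)*(u - 2)*(u + 2)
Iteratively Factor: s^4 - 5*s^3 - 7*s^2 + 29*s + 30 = (s - 3)*(s^3 - 2*s^2 - 13*s - 10) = (s - 5)*(s - 3)*(s^2 + 3*s + 2) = (s - 5)*(s - 3)*(s + 1)*(s + 2)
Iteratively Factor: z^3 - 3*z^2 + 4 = (z + 1)*(z^2 - 4*z + 4) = (z - 2)*(z + 1)*(z - 2)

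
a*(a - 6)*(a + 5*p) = a^3 + 5*a^2*p - 6*a^2 - 30*a*p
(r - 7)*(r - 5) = r^2 - 12*r + 35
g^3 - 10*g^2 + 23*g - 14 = (g - 7)*(g - 2)*(g - 1)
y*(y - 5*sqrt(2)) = y^2 - 5*sqrt(2)*y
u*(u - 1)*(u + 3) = u^3 + 2*u^2 - 3*u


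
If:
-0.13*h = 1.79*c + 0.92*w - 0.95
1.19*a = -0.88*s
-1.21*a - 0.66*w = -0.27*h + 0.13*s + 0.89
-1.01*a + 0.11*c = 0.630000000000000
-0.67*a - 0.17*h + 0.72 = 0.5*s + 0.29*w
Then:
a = -0.63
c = -0.09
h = 2.84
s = 0.86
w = 0.81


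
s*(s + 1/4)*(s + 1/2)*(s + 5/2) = s^4 + 13*s^3/4 + 2*s^2 + 5*s/16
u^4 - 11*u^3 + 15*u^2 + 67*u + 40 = (u - 8)*(u - 5)*(u + 1)^2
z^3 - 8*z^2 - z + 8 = (z - 8)*(z - 1)*(z + 1)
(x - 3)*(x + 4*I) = x^2 - 3*x + 4*I*x - 12*I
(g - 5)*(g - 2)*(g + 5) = g^3 - 2*g^2 - 25*g + 50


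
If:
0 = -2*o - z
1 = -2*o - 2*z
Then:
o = 1/2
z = -1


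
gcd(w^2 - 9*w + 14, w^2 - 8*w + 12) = w - 2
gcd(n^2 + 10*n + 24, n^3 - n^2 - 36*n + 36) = n + 6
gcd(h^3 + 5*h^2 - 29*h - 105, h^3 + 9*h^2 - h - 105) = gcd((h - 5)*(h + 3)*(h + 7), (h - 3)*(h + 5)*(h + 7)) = h + 7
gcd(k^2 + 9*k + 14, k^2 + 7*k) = k + 7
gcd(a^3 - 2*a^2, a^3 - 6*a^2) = a^2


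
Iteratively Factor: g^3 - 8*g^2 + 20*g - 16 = (g - 4)*(g^2 - 4*g + 4) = (g - 4)*(g - 2)*(g - 2)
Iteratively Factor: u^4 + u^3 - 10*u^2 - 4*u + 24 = (u - 2)*(u^3 + 3*u^2 - 4*u - 12) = (u - 2)*(u + 3)*(u^2 - 4) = (u - 2)*(u + 2)*(u + 3)*(u - 2)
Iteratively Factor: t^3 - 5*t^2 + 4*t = (t - 1)*(t^2 - 4*t) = t*(t - 1)*(t - 4)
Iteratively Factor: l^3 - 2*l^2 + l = (l)*(l^2 - 2*l + 1) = l*(l - 1)*(l - 1)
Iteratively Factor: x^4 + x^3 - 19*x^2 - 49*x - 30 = (x - 5)*(x^3 + 6*x^2 + 11*x + 6) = (x - 5)*(x + 2)*(x^2 + 4*x + 3) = (x - 5)*(x + 2)*(x + 3)*(x + 1)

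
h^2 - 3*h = h*(h - 3)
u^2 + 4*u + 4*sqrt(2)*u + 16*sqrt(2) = (u + 4)*(u + 4*sqrt(2))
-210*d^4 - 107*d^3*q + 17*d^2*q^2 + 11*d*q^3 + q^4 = (-3*d + q)*(2*d + q)*(5*d + q)*(7*d + q)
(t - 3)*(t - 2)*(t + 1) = t^3 - 4*t^2 + t + 6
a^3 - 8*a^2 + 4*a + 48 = (a - 6)*(a - 4)*(a + 2)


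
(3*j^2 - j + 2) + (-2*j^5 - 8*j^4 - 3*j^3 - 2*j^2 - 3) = -2*j^5 - 8*j^4 - 3*j^3 + j^2 - j - 1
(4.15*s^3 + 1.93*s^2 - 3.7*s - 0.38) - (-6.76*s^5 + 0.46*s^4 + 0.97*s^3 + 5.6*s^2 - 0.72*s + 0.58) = 6.76*s^5 - 0.46*s^4 + 3.18*s^3 - 3.67*s^2 - 2.98*s - 0.96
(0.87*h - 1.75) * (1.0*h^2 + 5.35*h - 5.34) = 0.87*h^3 + 2.9045*h^2 - 14.0083*h + 9.345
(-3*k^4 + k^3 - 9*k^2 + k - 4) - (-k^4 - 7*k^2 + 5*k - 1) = -2*k^4 + k^3 - 2*k^2 - 4*k - 3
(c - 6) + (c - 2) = 2*c - 8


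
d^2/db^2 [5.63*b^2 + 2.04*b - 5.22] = 11.2600000000000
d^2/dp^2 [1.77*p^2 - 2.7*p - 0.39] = 3.54000000000000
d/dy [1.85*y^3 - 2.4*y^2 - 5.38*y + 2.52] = 5.55*y^2 - 4.8*y - 5.38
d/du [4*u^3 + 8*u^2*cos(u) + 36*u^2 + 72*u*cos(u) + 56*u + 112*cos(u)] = -8*u^2*sin(u) + 12*u^2 - 72*u*sin(u) + 16*u*cos(u) + 72*u - 112*sin(u) + 72*cos(u) + 56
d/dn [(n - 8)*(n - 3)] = 2*n - 11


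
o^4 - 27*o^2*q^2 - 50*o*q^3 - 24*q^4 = (o - 6*q)*(o + q)^2*(o + 4*q)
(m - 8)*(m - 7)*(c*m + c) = c*m^3 - 14*c*m^2 + 41*c*m + 56*c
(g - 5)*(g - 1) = g^2 - 6*g + 5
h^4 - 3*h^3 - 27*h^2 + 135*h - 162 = (h - 3)^3*(h + 6)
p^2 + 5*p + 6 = (p + 2)*(p + 3)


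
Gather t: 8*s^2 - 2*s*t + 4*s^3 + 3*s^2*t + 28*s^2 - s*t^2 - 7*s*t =4*s^3 + 36*s^2 - s*t^2 + t*(3*s^2 - 9*s)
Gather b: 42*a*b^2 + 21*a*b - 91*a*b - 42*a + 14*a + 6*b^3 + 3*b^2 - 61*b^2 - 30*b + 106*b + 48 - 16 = -28*a + 6*b^3 + b^2*(42*a - 58) + b*(76 - 70*a) + 32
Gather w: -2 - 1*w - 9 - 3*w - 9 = -4*w - 20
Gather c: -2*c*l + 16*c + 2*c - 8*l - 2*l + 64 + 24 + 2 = c*(18 - 2*l) - 10*l + 90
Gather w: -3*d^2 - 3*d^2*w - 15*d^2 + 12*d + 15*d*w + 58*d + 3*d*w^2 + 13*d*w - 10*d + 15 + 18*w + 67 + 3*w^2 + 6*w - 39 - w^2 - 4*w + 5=-18*d^2 + 60*d + w^2*(3*d + 2) + w*(-3*d^2 + 28*d + 20) + 48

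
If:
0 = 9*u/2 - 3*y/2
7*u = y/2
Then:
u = 0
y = 0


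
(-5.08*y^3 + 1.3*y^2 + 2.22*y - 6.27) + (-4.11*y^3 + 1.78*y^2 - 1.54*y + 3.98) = -9.19*y^3 + 3.08*y^2 + 0.68*y - 2.29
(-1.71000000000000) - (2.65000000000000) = -4.36000000000000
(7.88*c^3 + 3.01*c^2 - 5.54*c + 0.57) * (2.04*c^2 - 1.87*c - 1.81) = 16.0752*c^5 - 8.5952*c^4 - 31.1931*c^3 + 6.0745*c^2 + 8.9615*c - 1.0317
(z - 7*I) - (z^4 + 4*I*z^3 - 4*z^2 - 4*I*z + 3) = -z^4 - 4*I*z^3 + 4*z^2 + z + 4*I*z - 3 - 7*I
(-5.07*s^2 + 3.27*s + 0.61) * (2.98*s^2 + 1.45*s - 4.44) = -15.1086*s^4 + 2.3931*s^3 + 29.0701*s^2 - 13.6343*s - 2.7084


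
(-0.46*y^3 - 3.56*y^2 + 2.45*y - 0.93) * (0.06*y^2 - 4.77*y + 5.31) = -0.0276*y^5 + 1.9806*y^4 + 14.6856*y^3 - 30.6459*y^2 + 17.4456*y - 4.9383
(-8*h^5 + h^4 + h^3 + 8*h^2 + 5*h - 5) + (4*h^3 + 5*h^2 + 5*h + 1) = -8*h^5 + h^4 + 5*h^3 + 13*h^2 + 10*h - 4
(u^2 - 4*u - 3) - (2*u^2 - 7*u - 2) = -u^2 + 3*u - 1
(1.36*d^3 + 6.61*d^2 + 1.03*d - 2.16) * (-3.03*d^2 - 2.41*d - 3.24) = -4.1208*d^5 - 23.3059*d^4 - 23.4574*d^3 - 17.3539*d^2 + 1.8684*d + 6.9984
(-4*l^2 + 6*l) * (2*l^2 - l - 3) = -8*l^4 + 16*l^3 + 6*l^2 - 18*l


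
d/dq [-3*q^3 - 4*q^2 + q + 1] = -9*q^2 - 8*q + 1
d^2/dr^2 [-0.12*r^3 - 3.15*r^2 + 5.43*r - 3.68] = -0.72*r - 6.3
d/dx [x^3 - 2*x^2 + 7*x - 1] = 3*x^2 - 4*x + 7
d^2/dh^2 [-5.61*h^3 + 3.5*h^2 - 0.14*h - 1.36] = 7.0 - 33.66*h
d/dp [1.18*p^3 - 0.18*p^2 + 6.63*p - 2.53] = 3.54*p^2 - 0.36*p + 6.63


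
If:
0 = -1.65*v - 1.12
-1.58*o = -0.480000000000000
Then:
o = 0.30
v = -0.68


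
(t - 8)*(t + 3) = t^2 - 5*t - 24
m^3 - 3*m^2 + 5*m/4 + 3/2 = (m - 2)*(m - 3/2)*(m + 1/2)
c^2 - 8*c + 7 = (c - 7)*(c - 1)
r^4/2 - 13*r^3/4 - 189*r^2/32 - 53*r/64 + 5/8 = (r/2 + 1/4)*(r - 8)*(r - 1/4)*(r + 5/4)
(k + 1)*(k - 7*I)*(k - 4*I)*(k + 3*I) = k^4 + k^3 - 8*I*k^3 + 5*k^2 - 8*I*k^2 + 5*k - 84*I*k - 84*I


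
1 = 1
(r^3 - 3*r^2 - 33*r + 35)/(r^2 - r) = r - 2 - 35/r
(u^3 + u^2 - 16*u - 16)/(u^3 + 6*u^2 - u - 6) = (u^2 - 16)/(u^2 + 5*u - 6)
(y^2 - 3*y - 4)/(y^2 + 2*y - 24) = (y + 1)/(y + 6)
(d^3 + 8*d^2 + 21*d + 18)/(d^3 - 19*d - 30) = (d + 3)/(d - 5)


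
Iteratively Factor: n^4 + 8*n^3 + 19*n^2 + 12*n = (n + 3)*(n^3 + 5*n^2 + 4*n) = (n + 3)*(n + 4)*(n^2 + n) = n*(n + 3)*(n + 4)*(n + 1)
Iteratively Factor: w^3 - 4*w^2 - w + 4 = (w - 1)*(w^2 - 3*w - 4) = (w - 4)*(w - 1)*(w + 1)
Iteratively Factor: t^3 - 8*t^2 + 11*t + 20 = (t - 5)*(t^2 - 3*t - 4) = (t - 5)*(t + 1)*(t - 4)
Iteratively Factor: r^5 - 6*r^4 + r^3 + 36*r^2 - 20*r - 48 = (r + 1)*(r^4 - 7*r^3 + 8*r^2 + 28*r - 48) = (r + 1)*(r + 2)*(r^3 - 9*r^2 + 26*r - 24) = (r - 3)*(r + 1)*(r + 2)*(r^2 - 6*r + 8) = (r - 3)*(r - 2)*(r + 1)*(r + 2)*(r - 4)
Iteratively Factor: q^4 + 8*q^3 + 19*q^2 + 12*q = (q + 4)*(q^3 + 4*q^2 + 3*q) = q*(q + 4)*(q^2 + 4*q + 3) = q*(q + 3)*(q + 4)*(q + 1)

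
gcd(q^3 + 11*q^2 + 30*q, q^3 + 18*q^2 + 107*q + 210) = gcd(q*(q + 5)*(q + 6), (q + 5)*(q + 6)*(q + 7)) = q^2 + 11*q + 30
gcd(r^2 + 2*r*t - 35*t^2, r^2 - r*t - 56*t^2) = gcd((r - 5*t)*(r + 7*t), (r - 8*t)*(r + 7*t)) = r + 7*t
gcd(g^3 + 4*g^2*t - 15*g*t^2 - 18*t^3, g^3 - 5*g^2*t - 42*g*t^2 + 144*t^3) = -g^2 - 3*g*t + 18*t^2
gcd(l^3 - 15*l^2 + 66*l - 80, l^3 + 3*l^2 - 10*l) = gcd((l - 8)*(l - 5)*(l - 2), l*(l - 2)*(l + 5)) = l - 2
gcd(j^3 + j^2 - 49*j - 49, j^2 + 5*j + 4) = j + 1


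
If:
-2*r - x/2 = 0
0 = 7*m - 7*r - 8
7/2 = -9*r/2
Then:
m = 23/63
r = -7/9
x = 28/9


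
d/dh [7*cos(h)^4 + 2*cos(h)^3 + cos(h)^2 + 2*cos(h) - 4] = 2*(-14*cos(h)^3 - 3*cos(h)^2 - cos(h) - 1)*sin(h)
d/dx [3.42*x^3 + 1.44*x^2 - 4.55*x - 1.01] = 10.26*x^2 + 2.88*x - 4.55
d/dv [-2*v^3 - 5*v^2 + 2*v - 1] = -6*v^2 - 10*v + 2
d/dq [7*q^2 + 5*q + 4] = 14*q + 5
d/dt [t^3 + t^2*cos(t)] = t*(-t*sin(t) + 3*t + 2*cos(t))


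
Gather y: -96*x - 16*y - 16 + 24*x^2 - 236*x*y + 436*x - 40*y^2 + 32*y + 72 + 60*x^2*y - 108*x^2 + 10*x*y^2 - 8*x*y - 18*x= -84*x^2 + 322*x + y^2*(10*x - 40) + y*(60*x^2 - 244*x + 16) + 56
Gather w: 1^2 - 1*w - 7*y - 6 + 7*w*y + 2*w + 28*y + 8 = w*(7*y + 1) + 21*y + 3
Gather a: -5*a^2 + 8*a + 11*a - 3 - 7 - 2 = -5*a^2 + 19*a - 12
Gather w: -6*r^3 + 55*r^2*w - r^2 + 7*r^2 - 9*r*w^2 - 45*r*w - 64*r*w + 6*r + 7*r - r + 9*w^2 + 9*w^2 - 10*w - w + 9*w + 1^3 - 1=-6*r^3 + 6*r^2 + 12*r + w^2*(18 - 9*r) + w*(55*r^2 - 109*r - 2)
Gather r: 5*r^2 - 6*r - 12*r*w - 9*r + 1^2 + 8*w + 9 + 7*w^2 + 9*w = 5*r^2 + r*(-12*w - 15) + 7*w^2 + 17*w + 10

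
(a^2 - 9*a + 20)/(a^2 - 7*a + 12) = (a - 5)/(a - 3)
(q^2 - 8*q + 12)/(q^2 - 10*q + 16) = (q - 6)/(q - 8)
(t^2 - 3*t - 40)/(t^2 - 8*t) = (t + 5)/t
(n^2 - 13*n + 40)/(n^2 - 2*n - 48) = (n - 5)/(n + 6)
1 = 1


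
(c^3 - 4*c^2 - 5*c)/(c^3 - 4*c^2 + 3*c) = (c^2 - 4*c - 5)/(c^2 - 4*c + 3)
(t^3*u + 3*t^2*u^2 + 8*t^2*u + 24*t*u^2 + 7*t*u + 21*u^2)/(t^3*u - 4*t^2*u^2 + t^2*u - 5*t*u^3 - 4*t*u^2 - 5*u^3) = (t^2 + 3*t*u + 7*t + 21*u)/(t^2 - 4*t*u - 5*u^2)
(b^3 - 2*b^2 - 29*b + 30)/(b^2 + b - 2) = (b^2 - b - 30)/(b + 2)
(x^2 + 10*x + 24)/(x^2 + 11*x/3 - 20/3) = 3*(x^2 + 10*x + 24)/(3*x^2 + 11*x - 20)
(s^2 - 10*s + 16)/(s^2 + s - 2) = (s^2 - 10*s + 16)/(s^2 + s - 2)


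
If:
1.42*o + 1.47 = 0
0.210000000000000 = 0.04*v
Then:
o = -1.04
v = 5.25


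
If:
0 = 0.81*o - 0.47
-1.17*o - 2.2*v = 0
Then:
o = 0.58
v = -0.31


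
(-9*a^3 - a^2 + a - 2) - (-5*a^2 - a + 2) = -9*a^3 + 4*a^2 + 2*a - 4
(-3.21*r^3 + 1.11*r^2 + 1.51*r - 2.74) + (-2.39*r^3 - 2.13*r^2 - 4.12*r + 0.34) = -5.6*r^3 - 1.02*r^2 - 2.61*r - 2.4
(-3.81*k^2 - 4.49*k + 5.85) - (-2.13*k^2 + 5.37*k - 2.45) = -1.68*k^2 - 9.86*k + 8.3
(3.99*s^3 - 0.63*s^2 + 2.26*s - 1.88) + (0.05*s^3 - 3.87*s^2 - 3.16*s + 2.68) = 4.04*s^3 - 4.5*s^2 - 0.9*s + 0.8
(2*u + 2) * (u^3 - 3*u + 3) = 2*u^4 + 2*u^3 - 6*u^2 + 6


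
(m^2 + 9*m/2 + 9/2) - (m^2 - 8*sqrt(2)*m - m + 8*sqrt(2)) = 11*m/2 + 8*sqrt(2)*m - 8*sqrt(2) + 9/2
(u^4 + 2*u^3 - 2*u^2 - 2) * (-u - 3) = -u^5 - 5*u^4 - 4*u^3 + 6*u^2 + 2*u + 6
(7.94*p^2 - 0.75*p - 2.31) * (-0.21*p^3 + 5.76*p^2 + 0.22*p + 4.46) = -1.6674*p^5 + 45.8919*p^4 - 2.0881*p^3 + 21.9418*p^2 - 3.8532*p - 10.3026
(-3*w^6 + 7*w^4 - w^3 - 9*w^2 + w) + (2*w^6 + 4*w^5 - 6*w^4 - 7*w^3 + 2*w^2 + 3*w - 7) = -w^6 + 4*w^5 + w^4 - 8*w^3 - 7*w^2 + 4*w - 7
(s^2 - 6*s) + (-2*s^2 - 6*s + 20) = -s^2 - 12*s + 20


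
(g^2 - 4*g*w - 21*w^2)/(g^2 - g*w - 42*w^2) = (g + 3*w)/(g + 6*w)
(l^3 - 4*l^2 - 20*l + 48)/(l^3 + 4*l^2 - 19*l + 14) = (l^2 - 2*l - 24)/(l^2 + 6*l - 7)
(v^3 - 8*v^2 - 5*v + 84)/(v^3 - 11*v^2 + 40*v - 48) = (v^2 - 4*v - 21)/(v^2 - 7*v + 12)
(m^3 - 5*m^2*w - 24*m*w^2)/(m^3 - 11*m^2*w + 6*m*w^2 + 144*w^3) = m/(m - 6*w)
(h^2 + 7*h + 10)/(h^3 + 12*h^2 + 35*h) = (h + 2)/(h*(h + 7))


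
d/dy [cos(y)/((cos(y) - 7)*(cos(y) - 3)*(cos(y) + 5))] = (2*cos(y)^3 - 5*cos(y)^2 - 105)*sin(y)/((cos(y) - 7)^2*(cos(y) - 3)^2*(cos(y) + 5)^2)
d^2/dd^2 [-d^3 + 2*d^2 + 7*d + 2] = 4 - 6*d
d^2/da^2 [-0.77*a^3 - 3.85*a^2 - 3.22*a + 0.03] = -4.62*a - 7.7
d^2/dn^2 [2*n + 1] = 0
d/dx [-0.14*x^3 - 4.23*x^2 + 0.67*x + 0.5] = -0.42*x^2 - 8.46*x + 0.67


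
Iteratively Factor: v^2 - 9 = (v - 3)*(v + 3)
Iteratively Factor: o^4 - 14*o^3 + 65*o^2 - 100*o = (o - 5)*(o^3 - 9*o^2 + 20*o) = o*(o - 5)*(o^2 - 9*o + 20) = o*(o - 5)^2*(o - 4)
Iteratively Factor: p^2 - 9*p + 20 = (p - 4)*(p - 5)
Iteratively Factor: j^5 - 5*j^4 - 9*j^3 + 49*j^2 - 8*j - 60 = (j - 2)*(j^4 - 3*j^3 - 15*j^2 + 19*j + 30) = (j - 2)*(j + 3)*(j^3 - 6*j^2 + 3*j + 10) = (j - 5)*(j - 2)*(j + 3)*(j^2 - j - 2) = (j - 5)*(j - 2)^2*(j + 3)*(j + 1)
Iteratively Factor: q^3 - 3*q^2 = (q - 3)*(q^2) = q*(q - 3)*(q)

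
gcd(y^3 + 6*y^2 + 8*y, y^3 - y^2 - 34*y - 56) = y^2 + 6*y + 8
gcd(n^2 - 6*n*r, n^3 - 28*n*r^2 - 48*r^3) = -n + 6*r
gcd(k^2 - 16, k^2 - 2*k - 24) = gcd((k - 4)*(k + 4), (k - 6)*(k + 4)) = k + 4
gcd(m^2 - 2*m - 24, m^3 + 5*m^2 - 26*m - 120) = m + 4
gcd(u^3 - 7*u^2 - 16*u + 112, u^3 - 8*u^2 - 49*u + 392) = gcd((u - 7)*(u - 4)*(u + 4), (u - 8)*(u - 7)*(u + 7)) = u - 7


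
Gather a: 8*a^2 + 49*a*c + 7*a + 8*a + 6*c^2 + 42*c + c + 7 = 8*a^2 + a*(49*c + 15) + 6*c^2 + 43*c + 7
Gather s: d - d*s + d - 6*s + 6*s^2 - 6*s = 2*d + 6*s^2 + s*(-d - 12)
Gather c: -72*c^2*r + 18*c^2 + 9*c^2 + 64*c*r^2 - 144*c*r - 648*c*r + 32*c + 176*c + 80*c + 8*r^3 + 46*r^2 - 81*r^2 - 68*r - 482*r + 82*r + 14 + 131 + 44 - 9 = c^2*(27 - 72*r) + c*(64*r^2 - 792*r + 288) + 8*r^3 - 35*r^2 - 468*r + 180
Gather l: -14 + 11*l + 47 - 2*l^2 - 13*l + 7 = -2*l^2 - 2*l + 40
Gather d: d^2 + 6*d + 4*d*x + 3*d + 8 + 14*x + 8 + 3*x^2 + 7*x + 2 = d^2 + d*(4*x + 9) + 3*x^2 + 21*x + 18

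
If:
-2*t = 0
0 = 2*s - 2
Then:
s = 1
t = 0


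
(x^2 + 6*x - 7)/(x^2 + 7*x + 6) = (x^2 + 6*x - 7)/(x^2 + 7*x + 6)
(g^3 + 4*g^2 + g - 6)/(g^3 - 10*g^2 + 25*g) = (g^3 + 4*g^2 + g - 6)/(g*(g^2 - 10*g + 25))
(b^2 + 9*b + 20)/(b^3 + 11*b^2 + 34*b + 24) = (b + 5)/(b^2 + 7*b + 6)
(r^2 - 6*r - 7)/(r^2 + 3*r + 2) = (r - 7)/(r + 2)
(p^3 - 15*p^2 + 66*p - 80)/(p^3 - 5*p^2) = 1 - 10/p + 16/p^2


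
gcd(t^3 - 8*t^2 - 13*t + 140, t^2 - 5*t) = t - 5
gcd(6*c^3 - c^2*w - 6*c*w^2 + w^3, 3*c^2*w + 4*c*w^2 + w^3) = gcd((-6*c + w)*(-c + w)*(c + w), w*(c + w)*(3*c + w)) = c + w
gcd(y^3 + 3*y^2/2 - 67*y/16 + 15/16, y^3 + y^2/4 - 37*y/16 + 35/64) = y^2 - 3*y/2 + 5/16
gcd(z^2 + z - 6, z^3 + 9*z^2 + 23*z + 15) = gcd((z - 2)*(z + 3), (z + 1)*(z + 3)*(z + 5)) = z + 3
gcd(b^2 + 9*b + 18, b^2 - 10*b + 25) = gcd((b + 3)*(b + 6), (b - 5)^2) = 1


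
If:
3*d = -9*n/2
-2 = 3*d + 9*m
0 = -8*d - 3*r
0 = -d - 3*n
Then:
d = 0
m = -2/9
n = 0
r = 0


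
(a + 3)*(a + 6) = a^2 + 9*a + 18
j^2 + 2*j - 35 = (j - 5)*(j + 7)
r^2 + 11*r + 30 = (r + 5)*(r + 6)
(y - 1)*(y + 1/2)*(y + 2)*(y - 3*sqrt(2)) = y^4 - 3*sqrt(2)*y^3 + 3*y^3/2 - 9*sqrt(2)*y^2/2 - 3*y^2/2 - y + 9*sqrt(2)*y/2 + 3*sqrt(2)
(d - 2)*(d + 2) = d^2 - 4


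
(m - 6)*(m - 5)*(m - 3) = m^3 - 14*m^2 + 63*m - 90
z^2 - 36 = (z - 6)*(z + 6)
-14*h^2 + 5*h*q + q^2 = (-2*h + q)*(7*h + q)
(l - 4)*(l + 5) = l^2 + l - 20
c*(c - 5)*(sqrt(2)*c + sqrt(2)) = sqrt(2)*c^3 - 4*sqrt(2)*c^2 - 5*sqrt(2)*c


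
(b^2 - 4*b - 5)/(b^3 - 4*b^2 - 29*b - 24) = (b - 5)/(b^2 - 5*b - 24)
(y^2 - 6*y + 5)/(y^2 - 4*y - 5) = (y - 1)/(y + 1)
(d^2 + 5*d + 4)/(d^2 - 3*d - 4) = (d + 4)/(d - 4)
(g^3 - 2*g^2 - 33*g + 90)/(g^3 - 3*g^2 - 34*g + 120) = (g - 3)/(g - 4)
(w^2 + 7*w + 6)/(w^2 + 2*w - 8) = (w^2 + 7*w + 6)/(w^2 + 2*w - 8)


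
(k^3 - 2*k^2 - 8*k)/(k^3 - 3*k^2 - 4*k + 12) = k*(k - 4)/(k^2 - 5*k + 6)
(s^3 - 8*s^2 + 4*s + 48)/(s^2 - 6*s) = s - 2 - 8/s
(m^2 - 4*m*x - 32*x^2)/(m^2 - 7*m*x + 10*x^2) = (m^2 - 4*m*x - 32*x^2)/(m^2 - 7*m*x + 10*x^2)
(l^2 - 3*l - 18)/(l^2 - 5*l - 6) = (l + 3)/(l + 1)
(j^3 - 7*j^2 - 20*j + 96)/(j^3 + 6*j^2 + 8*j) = (j^2 - 11*j + 24)/(j*(j + 2))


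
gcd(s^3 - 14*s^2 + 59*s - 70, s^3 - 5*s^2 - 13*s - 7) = s - 7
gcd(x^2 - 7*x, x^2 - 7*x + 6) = 1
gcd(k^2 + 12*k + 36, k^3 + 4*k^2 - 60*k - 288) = k^2 + 12*k + 36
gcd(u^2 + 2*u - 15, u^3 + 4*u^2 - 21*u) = u - 3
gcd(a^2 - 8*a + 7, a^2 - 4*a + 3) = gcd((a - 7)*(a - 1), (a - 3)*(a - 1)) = a - 1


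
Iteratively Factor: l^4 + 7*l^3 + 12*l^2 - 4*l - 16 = (l + 4)*(l^3 + 3*l^2 - 4) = (l + 2)*(l + 4)*(l^2 + l - 2) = (l + 2)^2*(l + 4)*(l - 1)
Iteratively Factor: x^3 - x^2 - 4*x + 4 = (x - 1)*(x^2 - 4) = (x - 2)*(x - 1)*(x + 2)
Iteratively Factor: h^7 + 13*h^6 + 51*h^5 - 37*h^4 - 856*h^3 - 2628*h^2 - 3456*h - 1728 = (h - 4)*(h^6 + 17*h^5 + 119*h^4 + 439*h^3 + 900*h^2 + 972*h + 432) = (h - 4)*(h + 2)*(h^5 + 15*h^4 + 89*h^3 + 261*h^2 + 378*h + 216) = (h - 4)*(h + 2)*(h + 3)*(h^4 + 12*h^3 + 53*h^2 + 102*h + 72) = (h - 4)*(h + 2)^2*(h + 3)*(h^3 + 10*h^2 + 33*h + 36) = (h - 4)*(h + 2)^2*(h + 3)^2*(h^2 + 7*h + 12) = (h - 4)*(h + 2)^2*(h + 3)^3*(h + 4)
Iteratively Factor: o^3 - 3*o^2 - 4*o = (o + 1)*(o^2 - 4*o) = o*(o + 1)*(o - 4)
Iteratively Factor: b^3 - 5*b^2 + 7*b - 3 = (b - 1)*(b^2 - 4*b + 3) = (b - 3)*(b - 1)*(b - 1)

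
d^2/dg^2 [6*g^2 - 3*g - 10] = 12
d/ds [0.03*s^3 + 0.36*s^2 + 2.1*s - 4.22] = 0.09*s^2 + 0.72*s + 2.1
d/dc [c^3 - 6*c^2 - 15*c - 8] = 3*c^2 - 12*c - 15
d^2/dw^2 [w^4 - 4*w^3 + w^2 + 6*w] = 12*w^2 - 24*w + 2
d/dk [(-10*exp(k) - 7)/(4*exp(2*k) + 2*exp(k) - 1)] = (40*exp(2*k) + 56*exp(k) + 24)*exp(k)/(16*exp(4*k) + 16*exp(3*k) - 4*exp(2*k) - 4*exp(k) + 1)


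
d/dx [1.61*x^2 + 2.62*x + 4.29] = 3.22*x + 2.62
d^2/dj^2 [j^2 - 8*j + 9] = 2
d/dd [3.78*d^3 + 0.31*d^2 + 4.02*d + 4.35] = 11.34*d^2 + 0.62*d + 4.02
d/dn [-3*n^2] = -6*n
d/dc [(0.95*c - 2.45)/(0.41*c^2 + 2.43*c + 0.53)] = (-0.3895*c^2 + 2.009*c + 6.457)/(0.1681*c^4 + 1.9926*c^3 + 6.3395*c^2 + 2.5758*c + 0.2809)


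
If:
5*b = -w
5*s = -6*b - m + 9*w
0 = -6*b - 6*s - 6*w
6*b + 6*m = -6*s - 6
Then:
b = 1/66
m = -71/66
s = 2/33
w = -5/66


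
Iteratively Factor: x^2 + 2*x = (x + 2)*(x)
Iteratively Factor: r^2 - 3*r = (r)*(r - 3)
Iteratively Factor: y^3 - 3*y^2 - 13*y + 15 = (y + 3)*(y^2 - 6*y + 5) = (y - 1)*(y + 3)*(y - 5)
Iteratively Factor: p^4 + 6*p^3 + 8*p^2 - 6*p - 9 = (p - 1)*(p^3 + 7*p^2 + 15*p + 9) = (p - 1)*(p + 1)*(p^2 + 6*p + 9) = (p - 1)*(p + 1)*(p + 3)*(p + 3)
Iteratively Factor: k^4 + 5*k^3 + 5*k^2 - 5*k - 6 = (k + 2)*(k^3 + 3*k^2 - k - 3) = (k + 2)*(k + 3)*(k^2 - 1) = (k - 1)*(k + 2)*(k + 3)*(k + 1)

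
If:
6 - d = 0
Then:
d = 6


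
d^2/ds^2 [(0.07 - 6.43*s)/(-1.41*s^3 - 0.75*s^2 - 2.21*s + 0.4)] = (76.700898*s^5 + 39.128346*s^4 - 34.023696*s^3 + 41.973228*s^2 + 10.64097*s + 10.642466)/(2.803221*s^9 + 4.473225*s^8 + 15.560478*s^7 + 12.058605*s^6 + 21.851118*s^5 + 2.835585*s^4 + 7.492661*s^3 - 5.50092*s^2 + 1.0608*s - 0.064)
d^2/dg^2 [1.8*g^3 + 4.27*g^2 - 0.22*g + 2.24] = 10.8*g + 8.54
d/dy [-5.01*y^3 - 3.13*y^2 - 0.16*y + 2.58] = -15.03*y^2 - 6.26*y - 0.16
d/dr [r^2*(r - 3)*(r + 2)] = r*(4*r^2 - 3*r - 12)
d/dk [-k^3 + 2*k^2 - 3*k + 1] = -3*k^2 + 4*k - 3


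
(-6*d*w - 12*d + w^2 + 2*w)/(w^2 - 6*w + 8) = (-6*d*w - 12*d + w^2 + 2*w)/(w^2 - 6*w + 8)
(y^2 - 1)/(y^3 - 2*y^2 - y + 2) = 1/(y - 2)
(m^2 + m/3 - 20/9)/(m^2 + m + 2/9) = (9*m^2 + 3*m - 20)/(9*m^2 + 9*m + 2)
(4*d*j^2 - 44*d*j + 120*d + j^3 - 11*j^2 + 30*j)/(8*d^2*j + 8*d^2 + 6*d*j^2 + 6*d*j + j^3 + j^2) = (j^2 - 11*j + 30)/(2*d*j + 2*d + j^2 + j)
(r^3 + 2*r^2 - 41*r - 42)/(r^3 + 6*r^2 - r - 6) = (r^2 + r - 42)/(r^2 + 5*r - 6)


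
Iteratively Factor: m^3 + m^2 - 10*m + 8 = (m + 4)*(m^2 - 3*m + 2) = (m - 2)*(m + 4)*(m - 1)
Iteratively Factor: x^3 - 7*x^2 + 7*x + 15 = (x - 5)*(x^2 - 2*x - 3) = (x - 5)*(x + 1)*(x - 3)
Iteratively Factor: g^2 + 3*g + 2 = (g + 1)*(g + 2)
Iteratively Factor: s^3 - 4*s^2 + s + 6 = (s - 3)*(s^2 - s - 2) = (s - 3)*(s + 1)*(s - 2)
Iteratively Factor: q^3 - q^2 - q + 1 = (q - 1)*(q^2 - 1) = (q - 1)^2*(q + 1)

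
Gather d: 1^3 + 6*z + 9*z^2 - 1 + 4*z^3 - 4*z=4*z^3 + 9*z^2 + 2*z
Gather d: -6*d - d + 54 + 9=63 - 7*d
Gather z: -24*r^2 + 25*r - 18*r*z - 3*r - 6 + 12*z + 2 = -24*r^2 + 22*r + z*(12 - 18*r) - 4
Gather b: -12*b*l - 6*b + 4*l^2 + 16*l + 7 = b*(-12*l - 6) + 4*l^2 + 16*l + 7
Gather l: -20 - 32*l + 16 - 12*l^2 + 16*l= -12*l^2 - 16*l - 4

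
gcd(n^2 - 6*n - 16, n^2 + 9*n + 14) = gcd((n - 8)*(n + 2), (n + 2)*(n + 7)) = n + 2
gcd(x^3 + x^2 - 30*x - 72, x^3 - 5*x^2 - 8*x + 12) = x - 6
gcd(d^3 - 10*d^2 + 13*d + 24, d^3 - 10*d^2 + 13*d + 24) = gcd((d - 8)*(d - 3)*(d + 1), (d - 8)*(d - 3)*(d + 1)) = d^3 - 10*d^2 + 13*d + 24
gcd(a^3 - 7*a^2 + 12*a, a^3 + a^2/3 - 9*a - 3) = a - 3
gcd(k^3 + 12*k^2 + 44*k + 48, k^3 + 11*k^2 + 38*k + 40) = k^2 + 6*k + 8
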